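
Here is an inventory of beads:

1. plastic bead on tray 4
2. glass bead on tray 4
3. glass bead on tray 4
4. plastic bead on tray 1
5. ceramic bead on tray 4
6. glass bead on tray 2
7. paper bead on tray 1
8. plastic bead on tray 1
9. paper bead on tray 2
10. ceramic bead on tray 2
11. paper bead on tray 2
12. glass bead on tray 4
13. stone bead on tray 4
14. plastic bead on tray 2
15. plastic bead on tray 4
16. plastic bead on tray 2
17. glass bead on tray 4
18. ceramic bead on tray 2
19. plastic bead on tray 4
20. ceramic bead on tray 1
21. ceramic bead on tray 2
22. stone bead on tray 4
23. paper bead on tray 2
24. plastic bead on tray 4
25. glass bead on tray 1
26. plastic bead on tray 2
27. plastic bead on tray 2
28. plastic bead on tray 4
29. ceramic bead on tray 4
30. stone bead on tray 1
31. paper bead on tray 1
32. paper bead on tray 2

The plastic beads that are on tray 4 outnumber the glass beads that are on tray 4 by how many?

1

plastic beads on tray 4: 5.
glass beads on tray 4: 4.
5 − 4 = 1.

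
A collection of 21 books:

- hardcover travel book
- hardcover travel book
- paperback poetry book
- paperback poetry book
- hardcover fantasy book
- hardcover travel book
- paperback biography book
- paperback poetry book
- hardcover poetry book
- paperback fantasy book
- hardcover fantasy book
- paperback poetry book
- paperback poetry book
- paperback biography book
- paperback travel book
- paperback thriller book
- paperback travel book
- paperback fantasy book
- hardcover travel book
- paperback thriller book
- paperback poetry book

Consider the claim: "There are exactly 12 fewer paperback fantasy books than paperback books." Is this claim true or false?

|paperback fantasy books| = 2.
|paperback books| = 14.
The claim requires 14 − 2 (= 12) to equal 12, which holds.

True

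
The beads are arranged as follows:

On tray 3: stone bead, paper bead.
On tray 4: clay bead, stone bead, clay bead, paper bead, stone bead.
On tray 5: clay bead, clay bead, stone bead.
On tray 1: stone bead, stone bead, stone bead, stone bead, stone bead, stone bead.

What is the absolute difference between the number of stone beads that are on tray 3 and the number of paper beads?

1

stone beads on tray 3: 1. paper beads: 2.
|1 − 2| = 2 − 1 = 1.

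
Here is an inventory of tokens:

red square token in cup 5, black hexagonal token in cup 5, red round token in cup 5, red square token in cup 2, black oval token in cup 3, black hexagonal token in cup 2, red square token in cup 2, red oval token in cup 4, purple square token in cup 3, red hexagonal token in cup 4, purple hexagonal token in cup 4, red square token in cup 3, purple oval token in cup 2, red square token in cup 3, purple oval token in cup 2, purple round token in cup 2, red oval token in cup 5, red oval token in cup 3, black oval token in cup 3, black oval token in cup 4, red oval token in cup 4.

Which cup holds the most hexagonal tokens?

Counts by cup (restricted to hexagonal tokens): cup 4→2, cup 2→1, cup 5→1, cup 3→0.
The maximum is 2, held uniquely by cup 4.

cup 4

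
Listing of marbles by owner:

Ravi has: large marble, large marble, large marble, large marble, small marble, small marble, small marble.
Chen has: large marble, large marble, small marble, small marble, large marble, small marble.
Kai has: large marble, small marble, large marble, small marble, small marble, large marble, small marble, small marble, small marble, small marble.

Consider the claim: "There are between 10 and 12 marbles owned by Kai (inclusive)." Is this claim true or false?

marbles owned by Kai: 10.
The claim requires 10 ≤ 10 ≤ 12, which holds.

True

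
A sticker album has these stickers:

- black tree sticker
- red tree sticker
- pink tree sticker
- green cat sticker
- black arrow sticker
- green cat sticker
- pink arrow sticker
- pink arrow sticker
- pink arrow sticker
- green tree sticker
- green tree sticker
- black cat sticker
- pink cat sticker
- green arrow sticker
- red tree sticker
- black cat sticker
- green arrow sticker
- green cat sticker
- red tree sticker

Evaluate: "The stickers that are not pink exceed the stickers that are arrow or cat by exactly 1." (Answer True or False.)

stickers that are not pink: 14.
stickers that are arrow or cat: 12.
The claim requires 14 − 12 (= 2) to equal 1, which does not hold.

False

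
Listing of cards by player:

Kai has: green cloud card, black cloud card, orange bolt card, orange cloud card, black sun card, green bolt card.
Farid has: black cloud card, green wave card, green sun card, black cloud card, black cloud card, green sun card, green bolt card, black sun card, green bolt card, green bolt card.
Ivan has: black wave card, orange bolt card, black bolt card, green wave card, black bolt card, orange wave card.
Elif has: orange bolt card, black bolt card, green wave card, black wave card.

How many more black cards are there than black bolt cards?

black cards: 11.
black bolt cards: 3.
11 − 3 = 8.

8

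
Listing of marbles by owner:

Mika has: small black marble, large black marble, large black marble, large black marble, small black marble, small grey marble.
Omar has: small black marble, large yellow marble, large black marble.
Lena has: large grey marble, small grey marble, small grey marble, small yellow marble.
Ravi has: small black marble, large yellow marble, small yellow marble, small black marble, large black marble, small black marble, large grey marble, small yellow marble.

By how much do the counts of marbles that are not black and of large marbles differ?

1

marbles that are not black: 10. large marbles: 9.
|10 − 9| = 10 − 9 = 1.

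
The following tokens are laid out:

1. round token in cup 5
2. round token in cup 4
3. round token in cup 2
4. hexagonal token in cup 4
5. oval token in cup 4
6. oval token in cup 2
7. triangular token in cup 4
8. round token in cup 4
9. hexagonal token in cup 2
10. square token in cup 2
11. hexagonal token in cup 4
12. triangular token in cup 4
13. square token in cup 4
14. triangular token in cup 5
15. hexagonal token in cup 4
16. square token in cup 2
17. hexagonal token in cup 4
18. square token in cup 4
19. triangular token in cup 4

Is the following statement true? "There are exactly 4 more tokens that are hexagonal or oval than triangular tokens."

tokens that are hexagonal or oval: 7.
triangular tokens: 4.
The claim requires 7 − 4 (= 3) to equal 4, which does not hold.

False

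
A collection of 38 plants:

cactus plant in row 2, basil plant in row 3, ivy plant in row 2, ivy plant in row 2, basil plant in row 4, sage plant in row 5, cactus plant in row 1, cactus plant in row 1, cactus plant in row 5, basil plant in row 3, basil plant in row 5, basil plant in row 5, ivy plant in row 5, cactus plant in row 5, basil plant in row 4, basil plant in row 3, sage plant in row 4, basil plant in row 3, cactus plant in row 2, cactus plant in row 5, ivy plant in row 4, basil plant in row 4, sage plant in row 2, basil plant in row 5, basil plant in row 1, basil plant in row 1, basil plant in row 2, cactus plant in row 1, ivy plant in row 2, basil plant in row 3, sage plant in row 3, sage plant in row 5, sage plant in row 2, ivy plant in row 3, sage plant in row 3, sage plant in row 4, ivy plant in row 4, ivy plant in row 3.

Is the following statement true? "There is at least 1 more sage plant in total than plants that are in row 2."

|sage plants| = 8.
|plants in row 2| = 8.
The claim requires 8 − 8 = 0 ≥ 1, which does not hold.

False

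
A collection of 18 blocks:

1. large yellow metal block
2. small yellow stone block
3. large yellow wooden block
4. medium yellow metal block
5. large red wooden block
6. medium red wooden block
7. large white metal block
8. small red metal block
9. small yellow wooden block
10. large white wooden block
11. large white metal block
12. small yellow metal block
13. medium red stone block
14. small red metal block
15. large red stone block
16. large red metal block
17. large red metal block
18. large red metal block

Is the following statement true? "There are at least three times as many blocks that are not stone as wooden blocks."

True

There are 15 blocks that are not stone.
There are 5 wooden blocks.
The claim requires 15 ≥ 3 × 5 = 15, which holds.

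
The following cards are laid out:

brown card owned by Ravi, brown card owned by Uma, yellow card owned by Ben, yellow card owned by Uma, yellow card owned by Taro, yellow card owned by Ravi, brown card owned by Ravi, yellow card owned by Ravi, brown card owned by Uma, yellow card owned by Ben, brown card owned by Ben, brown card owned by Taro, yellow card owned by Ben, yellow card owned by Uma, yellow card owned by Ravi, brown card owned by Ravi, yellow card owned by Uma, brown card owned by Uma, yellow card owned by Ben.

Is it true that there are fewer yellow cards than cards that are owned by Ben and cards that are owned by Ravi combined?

False

There are 11 yellow cards.
cards owned by Ben: 5; cards owned by Ravi: 6; combined: 5 + 6 = 11.
The claim requires 11 < 11, which does not hold.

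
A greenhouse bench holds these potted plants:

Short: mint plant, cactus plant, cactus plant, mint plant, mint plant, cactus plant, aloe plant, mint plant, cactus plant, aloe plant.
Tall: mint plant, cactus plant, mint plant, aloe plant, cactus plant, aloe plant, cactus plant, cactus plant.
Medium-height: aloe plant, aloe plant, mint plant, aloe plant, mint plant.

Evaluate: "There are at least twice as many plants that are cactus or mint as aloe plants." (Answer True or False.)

True

plants that are cactus or mint: 16.
aloe plants: 7.
The claim requires 16 ≥ 2 × 7 = 14, which holds.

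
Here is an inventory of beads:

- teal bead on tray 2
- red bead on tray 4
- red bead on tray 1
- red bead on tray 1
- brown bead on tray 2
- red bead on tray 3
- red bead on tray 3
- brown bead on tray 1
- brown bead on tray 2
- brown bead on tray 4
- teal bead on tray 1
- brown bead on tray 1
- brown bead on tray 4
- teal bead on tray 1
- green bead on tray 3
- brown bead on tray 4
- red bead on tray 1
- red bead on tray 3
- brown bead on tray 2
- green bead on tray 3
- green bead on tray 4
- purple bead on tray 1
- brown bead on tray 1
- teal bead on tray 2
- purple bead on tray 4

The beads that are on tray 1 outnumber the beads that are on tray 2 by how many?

4

beads on tray 1: 9.
beads on tray 2: 5.
9 − 5 = 4.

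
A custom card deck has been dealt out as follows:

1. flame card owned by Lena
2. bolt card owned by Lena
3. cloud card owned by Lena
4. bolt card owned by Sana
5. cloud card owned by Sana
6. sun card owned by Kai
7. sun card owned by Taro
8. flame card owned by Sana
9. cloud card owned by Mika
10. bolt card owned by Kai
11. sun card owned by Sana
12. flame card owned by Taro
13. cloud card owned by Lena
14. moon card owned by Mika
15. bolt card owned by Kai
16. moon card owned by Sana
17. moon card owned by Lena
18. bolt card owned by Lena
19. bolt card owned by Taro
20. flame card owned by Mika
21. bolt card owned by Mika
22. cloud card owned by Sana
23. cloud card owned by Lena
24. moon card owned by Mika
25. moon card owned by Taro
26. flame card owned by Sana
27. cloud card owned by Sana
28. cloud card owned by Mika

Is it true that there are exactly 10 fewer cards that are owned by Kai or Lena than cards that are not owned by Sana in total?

cards owned by Kai or Lena: 10.
cards that are not owned by Sana: 20.
The claim requires 20 − 10 (= 10) to equal 10, which holds.

True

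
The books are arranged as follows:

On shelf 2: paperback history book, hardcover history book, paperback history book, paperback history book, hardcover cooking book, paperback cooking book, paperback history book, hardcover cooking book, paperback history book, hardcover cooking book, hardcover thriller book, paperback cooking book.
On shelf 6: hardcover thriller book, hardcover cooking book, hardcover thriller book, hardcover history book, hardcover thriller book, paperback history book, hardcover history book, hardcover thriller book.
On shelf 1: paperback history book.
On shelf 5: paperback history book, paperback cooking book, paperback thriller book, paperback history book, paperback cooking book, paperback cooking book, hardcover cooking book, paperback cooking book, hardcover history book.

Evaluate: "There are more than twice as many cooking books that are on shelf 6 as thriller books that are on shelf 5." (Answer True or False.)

There is 1 cooking book on shelf 6.
There is 1 thriller book on shelf 5.
The claim requires 1 > 2 × 1 = 2, which does not hold.

False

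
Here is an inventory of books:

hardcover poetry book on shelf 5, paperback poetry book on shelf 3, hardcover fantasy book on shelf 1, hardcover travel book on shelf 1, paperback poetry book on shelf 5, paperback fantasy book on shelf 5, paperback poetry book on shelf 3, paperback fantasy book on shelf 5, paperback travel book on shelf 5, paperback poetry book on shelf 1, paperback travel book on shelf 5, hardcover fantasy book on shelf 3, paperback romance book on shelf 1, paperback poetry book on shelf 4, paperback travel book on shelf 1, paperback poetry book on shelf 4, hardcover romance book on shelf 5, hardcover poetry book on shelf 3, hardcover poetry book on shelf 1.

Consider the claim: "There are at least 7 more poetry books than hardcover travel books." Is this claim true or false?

True

poetry books: 9.
hardcover travel books: 1.
The claim requires 9 − 1 = 8 ≥ 7, which holds.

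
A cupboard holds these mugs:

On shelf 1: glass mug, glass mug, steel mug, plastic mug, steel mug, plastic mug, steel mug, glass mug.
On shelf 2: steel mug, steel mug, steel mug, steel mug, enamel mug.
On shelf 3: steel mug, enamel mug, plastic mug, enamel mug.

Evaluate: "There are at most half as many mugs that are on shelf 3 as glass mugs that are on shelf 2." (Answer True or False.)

|mugs on shelf 3| = 4.
|glass mugs on shelf 2| = 0.
The claim requires 2 × 4 = 8 ≤ 0, which does not hold.

False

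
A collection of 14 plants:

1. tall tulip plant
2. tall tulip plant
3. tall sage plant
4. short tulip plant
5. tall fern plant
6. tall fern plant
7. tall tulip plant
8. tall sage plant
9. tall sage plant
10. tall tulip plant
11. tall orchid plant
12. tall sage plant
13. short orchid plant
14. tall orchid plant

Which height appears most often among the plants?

tall

Counts by height: tall 12, short 2.
The maximum is 12, held uniquely by tall.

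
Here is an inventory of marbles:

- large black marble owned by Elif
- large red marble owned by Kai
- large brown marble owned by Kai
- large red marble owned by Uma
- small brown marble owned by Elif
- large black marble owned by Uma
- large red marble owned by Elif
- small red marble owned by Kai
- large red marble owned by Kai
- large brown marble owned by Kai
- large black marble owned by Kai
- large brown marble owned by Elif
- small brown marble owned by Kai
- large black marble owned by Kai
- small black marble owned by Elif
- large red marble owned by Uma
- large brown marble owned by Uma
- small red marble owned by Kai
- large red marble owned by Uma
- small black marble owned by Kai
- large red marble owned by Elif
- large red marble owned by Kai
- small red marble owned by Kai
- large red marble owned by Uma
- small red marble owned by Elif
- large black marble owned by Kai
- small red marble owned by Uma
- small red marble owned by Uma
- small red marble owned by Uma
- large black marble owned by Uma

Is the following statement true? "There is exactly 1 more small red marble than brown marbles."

True

small red marbles: 7.
brown marbles: 6.
The claim requires 7 − 6 (= 1) to equal 1, which holds.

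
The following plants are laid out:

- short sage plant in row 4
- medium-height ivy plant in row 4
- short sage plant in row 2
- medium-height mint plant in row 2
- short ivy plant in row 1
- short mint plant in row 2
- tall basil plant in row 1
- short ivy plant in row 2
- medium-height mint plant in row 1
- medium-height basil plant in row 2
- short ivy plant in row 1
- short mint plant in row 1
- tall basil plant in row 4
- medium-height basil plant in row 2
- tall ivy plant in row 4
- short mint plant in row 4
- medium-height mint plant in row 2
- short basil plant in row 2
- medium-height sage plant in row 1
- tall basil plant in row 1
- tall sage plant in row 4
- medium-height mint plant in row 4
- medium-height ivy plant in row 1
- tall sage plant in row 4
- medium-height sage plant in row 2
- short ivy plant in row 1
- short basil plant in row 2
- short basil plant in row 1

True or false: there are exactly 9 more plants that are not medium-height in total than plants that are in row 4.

False

plants that are not medium-height: 18.
plants in row 4: 8.
The claim requires 18 − 8 (= 10) to equal 9, which does not hold.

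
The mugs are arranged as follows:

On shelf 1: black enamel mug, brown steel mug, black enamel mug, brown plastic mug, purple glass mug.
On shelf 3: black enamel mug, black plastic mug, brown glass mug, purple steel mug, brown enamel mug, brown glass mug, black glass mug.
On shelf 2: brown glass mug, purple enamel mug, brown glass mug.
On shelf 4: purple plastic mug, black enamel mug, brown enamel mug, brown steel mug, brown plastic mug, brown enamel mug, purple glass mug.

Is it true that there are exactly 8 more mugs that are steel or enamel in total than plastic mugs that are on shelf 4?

False

There are 11 mugs that are steel or enamel.
There are 2 plastic mugs on shelf 4.
The claim requires 11 − 2 (= 9) to equal 8, which does not hold.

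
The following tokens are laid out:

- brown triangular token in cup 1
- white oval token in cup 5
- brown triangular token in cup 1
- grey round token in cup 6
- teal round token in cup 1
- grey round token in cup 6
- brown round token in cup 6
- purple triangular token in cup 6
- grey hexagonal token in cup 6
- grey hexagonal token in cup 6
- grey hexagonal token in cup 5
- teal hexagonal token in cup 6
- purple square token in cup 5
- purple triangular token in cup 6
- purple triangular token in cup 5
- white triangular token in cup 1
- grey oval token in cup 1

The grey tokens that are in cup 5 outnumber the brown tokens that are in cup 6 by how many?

0

grey tokens in cup 5: 1.
brown tokens in cup 6: 1.
1 − 1 = 0.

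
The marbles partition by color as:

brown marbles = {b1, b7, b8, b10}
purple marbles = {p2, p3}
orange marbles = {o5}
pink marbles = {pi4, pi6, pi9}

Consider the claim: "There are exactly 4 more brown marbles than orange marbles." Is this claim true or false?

False

|brown marbles| = 4.
|orange marbles| = 1.
The claim requires 4 − 1 (= 3) to equal 4, which does not hold.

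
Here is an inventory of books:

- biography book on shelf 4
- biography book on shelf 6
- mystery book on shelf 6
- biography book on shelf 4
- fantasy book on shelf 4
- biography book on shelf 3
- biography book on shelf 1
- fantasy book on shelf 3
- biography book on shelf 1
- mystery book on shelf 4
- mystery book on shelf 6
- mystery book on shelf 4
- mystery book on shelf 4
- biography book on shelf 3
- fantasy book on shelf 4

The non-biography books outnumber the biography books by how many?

non-biography books: 8.
biography books: 7.
8 − 7 = 1.

1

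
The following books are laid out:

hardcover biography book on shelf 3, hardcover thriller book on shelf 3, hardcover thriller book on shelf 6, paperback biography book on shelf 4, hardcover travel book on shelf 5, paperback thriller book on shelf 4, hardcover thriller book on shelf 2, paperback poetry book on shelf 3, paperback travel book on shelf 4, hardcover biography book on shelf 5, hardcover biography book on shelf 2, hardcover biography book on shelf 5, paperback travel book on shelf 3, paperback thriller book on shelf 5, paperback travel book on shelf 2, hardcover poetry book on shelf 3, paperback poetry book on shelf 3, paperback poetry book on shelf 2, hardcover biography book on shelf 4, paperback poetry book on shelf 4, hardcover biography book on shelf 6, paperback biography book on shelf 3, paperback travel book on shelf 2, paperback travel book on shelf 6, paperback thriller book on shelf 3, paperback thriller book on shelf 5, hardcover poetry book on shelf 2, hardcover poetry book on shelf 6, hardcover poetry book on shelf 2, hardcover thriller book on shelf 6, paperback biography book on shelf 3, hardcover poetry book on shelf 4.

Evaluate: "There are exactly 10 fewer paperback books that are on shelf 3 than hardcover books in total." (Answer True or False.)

paperback books on shelf 3: 6.
hardcover books: 16.
The claim requires 16 − 6 (= 10) to equal 10, which holds.

True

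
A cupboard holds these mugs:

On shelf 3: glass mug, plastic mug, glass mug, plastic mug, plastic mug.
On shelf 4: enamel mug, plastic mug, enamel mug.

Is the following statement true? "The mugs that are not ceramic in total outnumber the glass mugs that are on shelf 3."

mugs that are not ceramic: 8.
glass mugs on shelf 3: 2.
The claim requires 8 > 2, which holds.

True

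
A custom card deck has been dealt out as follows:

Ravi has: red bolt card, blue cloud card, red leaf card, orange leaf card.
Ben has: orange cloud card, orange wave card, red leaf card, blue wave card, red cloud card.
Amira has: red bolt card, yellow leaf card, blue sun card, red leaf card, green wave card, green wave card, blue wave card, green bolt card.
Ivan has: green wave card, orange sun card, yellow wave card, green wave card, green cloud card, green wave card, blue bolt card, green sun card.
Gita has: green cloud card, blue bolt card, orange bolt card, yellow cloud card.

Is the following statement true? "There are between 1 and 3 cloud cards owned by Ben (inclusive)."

cloud cards owned by Ben: 2.
The claim requires 1 ≤ 2 ≤ 3, which holds.

True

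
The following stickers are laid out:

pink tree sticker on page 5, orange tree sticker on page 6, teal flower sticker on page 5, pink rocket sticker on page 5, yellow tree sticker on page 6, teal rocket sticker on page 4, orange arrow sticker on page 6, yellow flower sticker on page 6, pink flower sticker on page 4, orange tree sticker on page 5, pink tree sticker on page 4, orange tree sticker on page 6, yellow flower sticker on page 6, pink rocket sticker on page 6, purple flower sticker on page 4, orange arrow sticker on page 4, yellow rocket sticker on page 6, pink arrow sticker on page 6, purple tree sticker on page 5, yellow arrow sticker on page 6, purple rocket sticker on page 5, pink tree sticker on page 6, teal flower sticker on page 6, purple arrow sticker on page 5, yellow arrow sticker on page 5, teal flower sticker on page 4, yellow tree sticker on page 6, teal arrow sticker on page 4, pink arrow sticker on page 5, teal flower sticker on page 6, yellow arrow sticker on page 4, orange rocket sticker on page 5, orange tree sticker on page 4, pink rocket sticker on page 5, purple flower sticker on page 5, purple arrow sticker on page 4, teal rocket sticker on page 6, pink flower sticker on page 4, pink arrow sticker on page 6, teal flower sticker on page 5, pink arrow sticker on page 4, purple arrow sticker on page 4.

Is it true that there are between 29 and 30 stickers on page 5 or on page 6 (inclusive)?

True

|stickers on page 5 or on page 6| = 29.
The claim requires 29 ≤ 29 ≤ 30, which holds.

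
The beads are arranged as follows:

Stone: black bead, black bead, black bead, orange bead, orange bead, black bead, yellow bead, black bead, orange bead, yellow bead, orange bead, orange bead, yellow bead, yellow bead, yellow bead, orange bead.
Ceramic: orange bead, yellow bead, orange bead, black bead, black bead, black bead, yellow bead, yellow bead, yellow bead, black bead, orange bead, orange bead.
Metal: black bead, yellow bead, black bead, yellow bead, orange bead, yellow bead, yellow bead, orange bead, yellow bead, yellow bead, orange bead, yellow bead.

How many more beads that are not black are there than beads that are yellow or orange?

0

beads that are not black: 29.
beads that are yellow or orange: 29.
29 − 29 = 0.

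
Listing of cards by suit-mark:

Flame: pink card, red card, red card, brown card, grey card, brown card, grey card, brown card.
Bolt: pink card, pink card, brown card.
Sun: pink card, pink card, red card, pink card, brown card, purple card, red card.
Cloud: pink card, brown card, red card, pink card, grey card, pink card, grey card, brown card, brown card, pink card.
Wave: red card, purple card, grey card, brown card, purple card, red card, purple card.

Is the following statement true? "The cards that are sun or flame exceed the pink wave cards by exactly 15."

True

|cards that are sun or flame| = 15.
|pink wave cards| = 0.
The claim requires 15 − 0 (= 15) to equal 15, which holds.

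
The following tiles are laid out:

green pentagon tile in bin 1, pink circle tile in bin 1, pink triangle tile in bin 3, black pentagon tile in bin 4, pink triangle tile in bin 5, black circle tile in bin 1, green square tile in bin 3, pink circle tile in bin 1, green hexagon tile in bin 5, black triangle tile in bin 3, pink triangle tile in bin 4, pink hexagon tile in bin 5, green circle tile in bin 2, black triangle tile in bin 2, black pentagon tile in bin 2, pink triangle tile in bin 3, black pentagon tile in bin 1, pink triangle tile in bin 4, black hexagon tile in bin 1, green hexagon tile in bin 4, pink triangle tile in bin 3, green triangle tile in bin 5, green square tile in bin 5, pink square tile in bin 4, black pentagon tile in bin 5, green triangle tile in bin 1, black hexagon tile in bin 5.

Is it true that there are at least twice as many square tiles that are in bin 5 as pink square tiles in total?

There is 1 square tile in bin 5.
There is 1 pink square tile.
The claim requires 1 ≥ 2 × 1 = 2, which does not hold.

False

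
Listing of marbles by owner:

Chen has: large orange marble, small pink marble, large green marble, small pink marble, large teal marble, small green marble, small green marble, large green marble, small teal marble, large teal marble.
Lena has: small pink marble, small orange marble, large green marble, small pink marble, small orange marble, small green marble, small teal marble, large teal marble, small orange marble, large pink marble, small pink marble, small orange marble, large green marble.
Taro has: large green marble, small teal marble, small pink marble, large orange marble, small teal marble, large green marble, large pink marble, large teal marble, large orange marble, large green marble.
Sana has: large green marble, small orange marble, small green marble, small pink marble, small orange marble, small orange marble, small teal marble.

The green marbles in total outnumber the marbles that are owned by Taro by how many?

2

green marbles: 12.
marbles owned by Taro: 10.
12 − 10 = 2.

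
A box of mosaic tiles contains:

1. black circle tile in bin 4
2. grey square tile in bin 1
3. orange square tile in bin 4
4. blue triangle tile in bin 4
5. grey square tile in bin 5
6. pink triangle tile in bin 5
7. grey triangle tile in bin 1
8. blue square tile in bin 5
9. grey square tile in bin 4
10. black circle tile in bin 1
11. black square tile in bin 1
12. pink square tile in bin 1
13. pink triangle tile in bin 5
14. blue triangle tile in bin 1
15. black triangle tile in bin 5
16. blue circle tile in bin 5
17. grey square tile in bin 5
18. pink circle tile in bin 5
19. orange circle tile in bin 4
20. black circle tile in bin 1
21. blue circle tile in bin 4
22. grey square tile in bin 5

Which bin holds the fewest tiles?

Counts by bin: bin 5→9, bin 1→7, bin 4→6.
The minimum is 6, held uniquely by bin 4.

bin 4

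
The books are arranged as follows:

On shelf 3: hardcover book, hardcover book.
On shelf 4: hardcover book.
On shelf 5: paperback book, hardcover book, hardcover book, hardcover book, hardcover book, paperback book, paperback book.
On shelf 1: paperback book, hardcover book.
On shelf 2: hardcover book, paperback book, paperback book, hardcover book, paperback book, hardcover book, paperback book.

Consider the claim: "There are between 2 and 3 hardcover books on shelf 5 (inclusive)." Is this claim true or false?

|hardcover books on shelf 5| = 4.
The claim requires 2 ≤ 4 ≤ 3, which does not hold.

False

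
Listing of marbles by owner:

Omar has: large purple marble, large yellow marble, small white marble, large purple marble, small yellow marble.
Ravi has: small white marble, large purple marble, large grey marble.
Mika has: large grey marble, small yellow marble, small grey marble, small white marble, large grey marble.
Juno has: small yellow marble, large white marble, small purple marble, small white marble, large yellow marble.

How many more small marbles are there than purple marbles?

small marbles: 9.
purple marbles: 4.
9 − 4 = 5.

5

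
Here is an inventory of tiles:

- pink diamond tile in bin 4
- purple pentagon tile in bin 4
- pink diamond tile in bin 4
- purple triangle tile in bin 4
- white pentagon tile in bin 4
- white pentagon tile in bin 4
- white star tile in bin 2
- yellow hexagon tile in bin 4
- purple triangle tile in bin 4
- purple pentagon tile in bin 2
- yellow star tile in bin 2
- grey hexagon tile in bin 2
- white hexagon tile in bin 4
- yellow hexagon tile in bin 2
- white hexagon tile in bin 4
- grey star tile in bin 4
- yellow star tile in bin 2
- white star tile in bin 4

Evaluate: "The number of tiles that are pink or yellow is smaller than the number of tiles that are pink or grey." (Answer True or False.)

False

There are 6 tiles that are pink or yellow.
There are 4 tiles that are pink or grey.
The claim requires 6 < 4, which does not hold.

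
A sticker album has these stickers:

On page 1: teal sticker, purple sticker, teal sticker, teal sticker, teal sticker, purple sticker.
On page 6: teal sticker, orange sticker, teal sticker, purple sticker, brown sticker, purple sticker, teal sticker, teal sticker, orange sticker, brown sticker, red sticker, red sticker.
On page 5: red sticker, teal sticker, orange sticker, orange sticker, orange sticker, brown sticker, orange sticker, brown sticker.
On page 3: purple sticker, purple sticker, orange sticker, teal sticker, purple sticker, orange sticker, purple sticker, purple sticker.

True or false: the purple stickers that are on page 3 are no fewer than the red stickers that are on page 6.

There are 5 purple stickers on page 3.
There are 2 red stickers on page 6.
The claim requires 5 ≥ 2, which holds.

True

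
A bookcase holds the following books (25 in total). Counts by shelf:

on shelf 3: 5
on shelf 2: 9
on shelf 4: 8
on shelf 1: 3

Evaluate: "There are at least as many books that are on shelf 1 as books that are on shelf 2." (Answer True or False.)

|books on shelf 1| = 3.
|books on shelf 2| = 9.
The claim requires 3 ≥ 9, which does not hold.

False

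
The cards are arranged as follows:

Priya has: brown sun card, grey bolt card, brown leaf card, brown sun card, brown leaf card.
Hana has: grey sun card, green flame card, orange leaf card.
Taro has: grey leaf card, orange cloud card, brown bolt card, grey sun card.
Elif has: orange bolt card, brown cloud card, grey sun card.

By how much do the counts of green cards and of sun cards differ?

green cards: 1. sun cards: 5.
|1 − 5| = 5 − 1 = 4.

4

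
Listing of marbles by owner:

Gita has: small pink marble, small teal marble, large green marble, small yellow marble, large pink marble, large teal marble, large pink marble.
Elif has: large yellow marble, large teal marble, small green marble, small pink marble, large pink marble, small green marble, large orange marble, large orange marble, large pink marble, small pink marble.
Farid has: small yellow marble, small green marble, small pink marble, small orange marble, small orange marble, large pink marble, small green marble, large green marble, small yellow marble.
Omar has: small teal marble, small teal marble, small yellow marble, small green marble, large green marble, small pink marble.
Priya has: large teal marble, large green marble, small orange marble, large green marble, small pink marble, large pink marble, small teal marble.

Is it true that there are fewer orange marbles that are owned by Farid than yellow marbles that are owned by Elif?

False

Count of orange marbles owned by Farid: 2.
Count of yellow marbles owned by Elif: 1.
The claim requires 2 < 1, which does not hold.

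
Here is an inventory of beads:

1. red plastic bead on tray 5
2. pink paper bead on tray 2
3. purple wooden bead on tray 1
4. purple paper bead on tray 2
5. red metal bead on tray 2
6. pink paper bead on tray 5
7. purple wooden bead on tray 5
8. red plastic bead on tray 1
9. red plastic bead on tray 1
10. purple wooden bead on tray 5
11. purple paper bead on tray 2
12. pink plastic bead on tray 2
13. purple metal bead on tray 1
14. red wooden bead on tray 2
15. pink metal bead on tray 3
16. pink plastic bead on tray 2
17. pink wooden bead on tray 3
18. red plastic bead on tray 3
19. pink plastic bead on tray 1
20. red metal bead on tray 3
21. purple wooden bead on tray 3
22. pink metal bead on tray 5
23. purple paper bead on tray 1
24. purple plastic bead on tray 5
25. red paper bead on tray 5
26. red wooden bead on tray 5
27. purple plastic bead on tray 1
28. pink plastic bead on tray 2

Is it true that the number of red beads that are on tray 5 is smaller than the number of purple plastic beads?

False

There are 3 red beads on tray 5.
There are 2 purple plastic beads.
The claim requires 3 < 2, which does not hold.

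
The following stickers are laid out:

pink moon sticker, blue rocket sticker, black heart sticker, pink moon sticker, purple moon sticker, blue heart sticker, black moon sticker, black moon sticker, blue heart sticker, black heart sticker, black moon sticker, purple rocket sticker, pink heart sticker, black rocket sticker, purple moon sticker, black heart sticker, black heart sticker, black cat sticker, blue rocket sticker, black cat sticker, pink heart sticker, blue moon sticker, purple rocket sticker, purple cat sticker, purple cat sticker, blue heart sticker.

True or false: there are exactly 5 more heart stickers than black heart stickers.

True

heart stickers: 9.
black heart stickers: 4.
The claim requires 9 − 4 (= 5) to equal 5, which holds.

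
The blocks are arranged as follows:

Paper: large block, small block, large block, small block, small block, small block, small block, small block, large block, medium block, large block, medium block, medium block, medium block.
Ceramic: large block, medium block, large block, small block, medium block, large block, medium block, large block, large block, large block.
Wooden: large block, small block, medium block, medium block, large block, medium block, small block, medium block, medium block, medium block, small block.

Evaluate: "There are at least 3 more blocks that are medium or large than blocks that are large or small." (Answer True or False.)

There are 25 blocks that are medium or large.
There are 22 blocks that are large or small.
The claim requires 25 − 22 = 3 ≥ 3, which holds.

True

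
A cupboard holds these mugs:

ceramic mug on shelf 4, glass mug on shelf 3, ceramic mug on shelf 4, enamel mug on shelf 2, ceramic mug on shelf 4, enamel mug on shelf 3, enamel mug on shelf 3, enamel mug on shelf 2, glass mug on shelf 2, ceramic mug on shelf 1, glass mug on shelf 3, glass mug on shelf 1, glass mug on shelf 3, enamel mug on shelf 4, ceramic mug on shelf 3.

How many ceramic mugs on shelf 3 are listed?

1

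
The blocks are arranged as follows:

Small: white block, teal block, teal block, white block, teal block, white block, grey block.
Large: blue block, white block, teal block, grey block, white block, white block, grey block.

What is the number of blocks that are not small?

7

Total blocks: 14; with the excluded value: 7; remaining 14 − 7 = 7.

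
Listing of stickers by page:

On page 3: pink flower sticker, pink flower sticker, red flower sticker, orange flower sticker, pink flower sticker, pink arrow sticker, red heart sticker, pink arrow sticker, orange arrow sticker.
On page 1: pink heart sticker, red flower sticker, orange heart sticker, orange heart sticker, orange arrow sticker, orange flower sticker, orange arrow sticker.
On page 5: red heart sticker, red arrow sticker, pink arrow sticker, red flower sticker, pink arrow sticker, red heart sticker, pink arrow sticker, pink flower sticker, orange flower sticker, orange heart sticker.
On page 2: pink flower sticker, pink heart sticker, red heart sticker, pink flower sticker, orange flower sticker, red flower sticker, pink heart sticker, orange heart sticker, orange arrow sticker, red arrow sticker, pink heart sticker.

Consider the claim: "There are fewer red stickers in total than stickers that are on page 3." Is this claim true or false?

False

There are 10 red stickers.
There are 9 stickers on page 3.
The claim requires 10 < 9, which does not hold.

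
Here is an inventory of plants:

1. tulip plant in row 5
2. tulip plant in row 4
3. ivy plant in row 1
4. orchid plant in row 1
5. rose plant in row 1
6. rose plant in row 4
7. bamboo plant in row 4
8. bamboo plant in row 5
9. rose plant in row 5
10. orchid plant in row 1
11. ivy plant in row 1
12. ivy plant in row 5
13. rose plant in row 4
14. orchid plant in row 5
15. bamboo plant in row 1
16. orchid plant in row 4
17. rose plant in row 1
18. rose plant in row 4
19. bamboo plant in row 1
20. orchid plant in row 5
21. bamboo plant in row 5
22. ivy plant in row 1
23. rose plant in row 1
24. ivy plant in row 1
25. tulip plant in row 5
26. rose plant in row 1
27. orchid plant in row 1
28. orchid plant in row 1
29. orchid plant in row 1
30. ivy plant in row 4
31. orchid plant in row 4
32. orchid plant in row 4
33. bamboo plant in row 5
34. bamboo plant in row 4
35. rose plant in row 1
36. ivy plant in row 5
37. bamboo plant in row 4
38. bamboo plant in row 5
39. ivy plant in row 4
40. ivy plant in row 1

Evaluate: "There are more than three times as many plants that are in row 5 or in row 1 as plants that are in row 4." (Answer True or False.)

|plants in row 5 or in row 1| = 28.
|plants in row 4| = 12.
The claim requires 28 > 3 × 12 = 36, which does not hold.

False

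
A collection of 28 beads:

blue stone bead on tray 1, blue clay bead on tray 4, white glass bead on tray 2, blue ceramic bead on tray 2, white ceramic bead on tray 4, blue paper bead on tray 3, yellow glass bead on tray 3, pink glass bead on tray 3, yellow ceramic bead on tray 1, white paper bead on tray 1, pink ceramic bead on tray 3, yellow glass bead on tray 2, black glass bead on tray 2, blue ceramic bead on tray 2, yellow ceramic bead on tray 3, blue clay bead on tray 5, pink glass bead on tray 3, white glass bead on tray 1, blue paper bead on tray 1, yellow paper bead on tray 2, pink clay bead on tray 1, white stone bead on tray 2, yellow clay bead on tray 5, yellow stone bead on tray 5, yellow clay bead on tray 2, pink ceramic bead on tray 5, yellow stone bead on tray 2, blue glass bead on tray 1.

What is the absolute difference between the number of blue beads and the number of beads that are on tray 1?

1

blue beads: 8. beads on tray 1: 7.
|8 − 7| = 8 − 7 = 1.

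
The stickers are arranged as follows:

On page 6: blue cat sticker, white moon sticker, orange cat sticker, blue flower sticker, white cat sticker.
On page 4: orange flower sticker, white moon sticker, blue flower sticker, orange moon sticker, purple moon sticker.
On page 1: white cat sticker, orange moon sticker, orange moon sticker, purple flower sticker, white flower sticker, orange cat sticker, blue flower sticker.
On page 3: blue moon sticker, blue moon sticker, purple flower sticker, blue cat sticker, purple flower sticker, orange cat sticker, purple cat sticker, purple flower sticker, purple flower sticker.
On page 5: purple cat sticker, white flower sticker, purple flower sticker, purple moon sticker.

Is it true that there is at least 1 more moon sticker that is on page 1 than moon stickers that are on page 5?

True

moon stickers on page 1: 2.
moon stickers on page 5: 1.
The claim requires 2 − 1 = 1 ≥ 1, which holds.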